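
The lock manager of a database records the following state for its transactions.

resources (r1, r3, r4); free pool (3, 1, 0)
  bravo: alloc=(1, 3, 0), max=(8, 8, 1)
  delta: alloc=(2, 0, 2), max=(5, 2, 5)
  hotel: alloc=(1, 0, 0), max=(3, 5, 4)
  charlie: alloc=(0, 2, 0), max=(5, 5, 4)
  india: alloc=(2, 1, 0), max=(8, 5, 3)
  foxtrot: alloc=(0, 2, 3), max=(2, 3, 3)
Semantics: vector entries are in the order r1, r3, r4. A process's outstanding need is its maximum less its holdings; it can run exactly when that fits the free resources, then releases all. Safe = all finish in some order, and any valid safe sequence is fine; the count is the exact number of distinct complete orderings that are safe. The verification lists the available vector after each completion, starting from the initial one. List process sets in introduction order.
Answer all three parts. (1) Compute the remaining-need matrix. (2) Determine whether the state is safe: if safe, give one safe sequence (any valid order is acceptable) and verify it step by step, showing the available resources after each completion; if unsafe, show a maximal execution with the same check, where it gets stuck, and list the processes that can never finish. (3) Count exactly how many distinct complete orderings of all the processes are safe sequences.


(1) Need matrix, components ordered r1, r3, r4:
  bravo: (7, 5, 1)
  delta: (3, 2, 3)
  hotel: (2, 5, 4)
  charlie: (5, 3, 4)
  india: (6, 4, 3)
  foxtrot: (2, 1, 0)
(2) SAFE, for example via the order foxtrot, delta, charlie, hotel, india, bravo.
Key observation: foxtrot marks the first exact bind of the order: its need (2, 1, 0) fits the free (3, 1, 0) with zero slack on a requested resource.
Check, step by step:
  pool = (3, 1, 0)
  run foxtrot (needs (2, 1, 0), free (3, 1, 0)); after release of (0, 2, 3) the pool is (3, 3, 3)
  run delta (needs (3, 2, 3), free (3, 3, 3)); after release of (2, 0, 2) the pool is (5, 3, 5)
  run charlie (needs (5, 3, 4), free (5, 3, 5)); after release of (0, 2, 0) the pool is (5, 5, 5)
  run hotel (needs (2, 5, 4), free (5, 5, 5)); after release of (1, 0, 0) the pool is (6, 5, 5)
  run india (needs (6, 4, 3), free (6, 5, 5)); after release of (2, 1, 0) the pool is (8, 6, 5)
  run bravo (needs (7, 5, 1), free (8, 6, 5)); after release of (1, 3, 0) the pool is (9, 9, 5)
(3) Precisely 1 of the possible complete orderings is a safe sequence.


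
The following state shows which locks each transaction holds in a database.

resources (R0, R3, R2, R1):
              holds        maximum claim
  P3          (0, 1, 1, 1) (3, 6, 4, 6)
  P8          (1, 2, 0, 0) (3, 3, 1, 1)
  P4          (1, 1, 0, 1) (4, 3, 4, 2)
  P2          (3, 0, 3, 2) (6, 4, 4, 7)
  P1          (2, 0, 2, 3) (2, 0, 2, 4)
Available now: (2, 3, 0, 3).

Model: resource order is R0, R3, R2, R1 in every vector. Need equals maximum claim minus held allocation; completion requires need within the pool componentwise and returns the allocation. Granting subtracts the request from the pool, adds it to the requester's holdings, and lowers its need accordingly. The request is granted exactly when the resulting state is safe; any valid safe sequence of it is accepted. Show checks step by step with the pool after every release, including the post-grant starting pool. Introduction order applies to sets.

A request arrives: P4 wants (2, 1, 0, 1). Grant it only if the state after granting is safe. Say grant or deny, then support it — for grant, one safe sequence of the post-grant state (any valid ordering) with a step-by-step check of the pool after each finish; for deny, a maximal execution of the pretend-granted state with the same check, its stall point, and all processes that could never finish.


GRANT: granting preserves safety; a valid post-grant sequence is P1, P8, P2, P4, P3.
Key observation: the transfer keeps a workable pool ((0, 2, 0, 2)); P1 starts the safe sequence.
Step-by-step check of the post-grant state:
  pool = (0, 2, 0, 2)
  run P1 (needs (0, 0, 0, 1), free (0, 2, 0, 2)); after release of (2, 0, 2, 3) the pool is (2, 2, 2, 5)
  run P8 (needs (2, 1, 1, 1), free (2, 2, 2, 5)); after release of (1, 2, 0, 0) the pool is (3, 4, 2, 5)
  run P2 (needs (3, 4, 1, 5), free (3, 4, 2, 5)); after release of (3, 0, 3, 2) the pool is (6, 4, 5, 7)
  run P4 (needs (1, 1, 4, 0), free (6, 4, 5, 7)); after release of (3, 2, 0, 2) the pool is (9, 6, 5, 9)
  run P3 (needs (3, 5, 3, 5), free (9, 6, 5, 9)); after release of (0, 1, 1, 1) the pool is (9, 7, 6, 10)


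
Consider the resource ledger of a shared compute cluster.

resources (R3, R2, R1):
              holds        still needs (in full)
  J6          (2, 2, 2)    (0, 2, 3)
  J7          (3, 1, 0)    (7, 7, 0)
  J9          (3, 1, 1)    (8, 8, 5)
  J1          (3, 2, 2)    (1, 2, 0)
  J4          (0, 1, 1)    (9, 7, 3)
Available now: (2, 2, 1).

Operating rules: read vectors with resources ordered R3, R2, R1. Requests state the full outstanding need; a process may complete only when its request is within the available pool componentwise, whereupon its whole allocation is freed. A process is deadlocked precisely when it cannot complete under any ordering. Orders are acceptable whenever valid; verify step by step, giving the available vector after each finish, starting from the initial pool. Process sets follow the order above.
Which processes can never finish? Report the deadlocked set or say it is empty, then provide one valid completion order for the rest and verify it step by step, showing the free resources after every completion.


Deadlocked: J7, J9 and J4.
Key observation: no order helps: past J1, J6, the free pool tops out at (7, 6, 5), below what each blocked process needs in R2.
One completion order for the rest: J1, J6. Verifying each step:
  pool = (2, 2, 1)
  J1: need (1, 2, 0) fits (2, 2, 1); releases (3, 2, 2), pool now (5, 4, 3)
  J6: need (0, 2, 3) fits (5, 4, 3); releases (2, 2, 2), pool now (7, 6, 5)
None of the blocked processes ever fits:
  J7 still needs (7, 7, 0) but only (7, 6, 5) is free — short on R2
  J9 still needs (8, 8, 5) but only (7, 6, 5) is free — short on R3 and R2
  J4 still needs (9, 7, 3) but only (7, 6, 5) is free — short on R3 and R2


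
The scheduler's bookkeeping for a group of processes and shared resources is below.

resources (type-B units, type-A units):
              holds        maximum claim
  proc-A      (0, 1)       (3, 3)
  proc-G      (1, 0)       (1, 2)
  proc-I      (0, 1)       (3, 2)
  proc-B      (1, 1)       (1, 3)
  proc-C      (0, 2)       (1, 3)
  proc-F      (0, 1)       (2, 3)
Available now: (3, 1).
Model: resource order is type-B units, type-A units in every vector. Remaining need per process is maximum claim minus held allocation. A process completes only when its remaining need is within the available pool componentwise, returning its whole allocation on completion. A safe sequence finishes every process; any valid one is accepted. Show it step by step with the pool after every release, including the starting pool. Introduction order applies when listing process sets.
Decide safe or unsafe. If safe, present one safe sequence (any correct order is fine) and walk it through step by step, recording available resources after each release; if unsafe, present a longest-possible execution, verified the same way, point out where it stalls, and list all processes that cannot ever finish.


SAFE — a valid safe sequence is proc-I, proc-B, proc-A, proc-F, proc-C, proc-G.
Key observation: the order's first zero-slack moment is proc-I ((3, 1) needed, (3, 1) free — a requested resource with nothing to spare).
Check, step by step:
  pool = (3, 1)
  proc-I: need (3, 1) fits (3, 1); releases (0, 1), pool now (3, 2)
  proc-B: need (0, 2) fits (3, 2); releases (1, 1), pool now (4, 3)
  proc-A: need (3, 2) fits (4, 3); releases (0, 1), pool now (4, 4)
  proc-F: need (2, 2) fits (4, 4); releases (0, 1), pool now (4, 5)
  proc-C: need (1, 1) fits (4, 5); releases (0, 2), pool now (4, 7)
  proc-G: need (0, 2) fits (4, 7); releases (1, 0), pool now (5, 7)


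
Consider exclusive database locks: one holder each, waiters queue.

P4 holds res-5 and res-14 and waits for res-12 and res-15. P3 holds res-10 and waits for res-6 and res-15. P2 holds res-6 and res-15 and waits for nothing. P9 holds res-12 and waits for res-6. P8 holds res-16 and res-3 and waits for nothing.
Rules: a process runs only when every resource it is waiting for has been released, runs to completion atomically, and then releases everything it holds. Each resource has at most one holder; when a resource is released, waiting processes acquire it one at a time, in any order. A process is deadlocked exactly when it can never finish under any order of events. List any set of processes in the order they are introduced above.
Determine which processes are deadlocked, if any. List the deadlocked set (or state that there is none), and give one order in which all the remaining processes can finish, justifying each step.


No process is deadlocked.
Key observation: the wait graph is acyclic; completion cascades from the unblocked processes through everyone else.
The rest can finish in the order P8, P2, P3, P9, P4.
Check, step by step:
  P8: no waits; runs immediately, freeing res-16 and res-3
  P2: no waits; runs immediately, freeing res-6 and res-15
  P3: everything it awaited (res-6 and res-15) is free; runs, freeing res-10
  P9: everything it awaited (res-6) is free; runs, freeing res-12
  P4: everything it awaited (res-12 and res-15) is free; runs, freeing res-5 and res-14


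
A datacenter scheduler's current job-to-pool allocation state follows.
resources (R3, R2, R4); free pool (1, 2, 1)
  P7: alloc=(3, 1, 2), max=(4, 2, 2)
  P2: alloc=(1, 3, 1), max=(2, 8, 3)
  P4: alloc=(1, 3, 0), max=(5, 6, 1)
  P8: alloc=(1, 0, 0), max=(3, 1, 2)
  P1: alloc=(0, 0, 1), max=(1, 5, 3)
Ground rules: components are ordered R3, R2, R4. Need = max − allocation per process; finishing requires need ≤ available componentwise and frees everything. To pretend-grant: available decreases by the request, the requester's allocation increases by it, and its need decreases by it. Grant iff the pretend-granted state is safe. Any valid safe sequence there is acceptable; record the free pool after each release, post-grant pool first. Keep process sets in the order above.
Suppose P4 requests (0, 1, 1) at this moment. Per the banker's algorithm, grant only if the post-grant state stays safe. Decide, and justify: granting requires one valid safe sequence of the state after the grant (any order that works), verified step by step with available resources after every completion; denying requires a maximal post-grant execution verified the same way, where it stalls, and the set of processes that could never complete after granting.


GRANT. The post-grant state is safe; one safe sequence: P7, P4, P1, P8, P2.
Key observation: even at the reduced pool (1, 1, 0), P7 fits immediately, so safety survives the grant.
Check on the post-grant state, step by step:
  pool = (1, 1, 0)
  P7 needs (1, 1, 0) <= (1, 1, 0) -> finishes; pool += (3, 1, 2) = (4, 2, 2)
  P4 needs (4, 2, 0) <= (4, 2, 2) -> finishes; pool += (1, 4, 1) = (5, 6, 3)
  P1 needs (1, 5, 2) <= (5, 6, 3) -> finishes; pool += (0, 0, 1) = (5, 6, 4)
  P8 needs (2, 1, 2) <= (5, 6, 4) -> finishes; pool += (1, 0, 0) = (6, 6, 4)
  P2 needs (1, 5, 2) <= (6, 6, 4) -> finishes; pool += (1, 3, 1) = (7, 9, 5)


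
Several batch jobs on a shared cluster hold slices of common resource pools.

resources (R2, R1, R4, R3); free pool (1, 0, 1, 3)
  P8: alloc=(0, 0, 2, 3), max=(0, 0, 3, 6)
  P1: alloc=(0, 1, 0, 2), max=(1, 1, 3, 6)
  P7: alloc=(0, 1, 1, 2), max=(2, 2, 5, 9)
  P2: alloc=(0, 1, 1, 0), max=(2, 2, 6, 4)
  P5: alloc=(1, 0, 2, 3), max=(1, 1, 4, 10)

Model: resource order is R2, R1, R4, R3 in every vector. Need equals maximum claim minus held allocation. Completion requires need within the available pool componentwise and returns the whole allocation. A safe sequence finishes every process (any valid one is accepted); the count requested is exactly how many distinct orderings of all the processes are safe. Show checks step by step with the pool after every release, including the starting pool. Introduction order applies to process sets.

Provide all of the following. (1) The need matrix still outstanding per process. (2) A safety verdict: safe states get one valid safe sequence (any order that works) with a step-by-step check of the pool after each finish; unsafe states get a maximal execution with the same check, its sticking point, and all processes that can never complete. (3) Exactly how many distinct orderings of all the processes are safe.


(1) Remaining need (order R2, R1, R4, R3):
  P8: (0, 0, 1, 3)
  P1: (1, 0, 3, 4)
  P7: (2, 1, 4, 7)
  P2: (2, 1, 5, 4)
  P5: (0, 1, 2, 7)
(2) The state is SAFE; one workable sequence: P8, P1, P5, P7, P2.
Key observation: at P8 the run first touches a limit — (0, 0, 1, 3) against (1, 0, 1, 3), exact on a resource it actually requests.
Check, step by step:
  pool = (1, 0, 1, 3)
  run P8 (needs (0, 0, 1, 3), free (1, 0, 1, 3)); after release of (0, 0, 2, 3) the pool is (1, 0, 3, 6)
  run P1 (needs (1, 0, 3, 4), free (1, 0, 3, 6)); after release of (0, 1, 0, 2) the pool is (1, 1, 3, 8)
  run P5 (needs (0, 1, 2, 7), free (1, 1, 3, 8)); after release of (1, 0, 2, 3) the pool is (2, 1, 5, 11)
  run P7 (needs (2, 1, 4, 7), free (2, 1, 5, 11)); after release of (0, 1, 1, 2) the pool is (2, 2, 6, 13)
  run P2 (needs (2, 1, 5, 4), free (2, 2, 6, 13)); after release of (0, 1, 1, 0) the pool is (2, 3, 7, 13)
(3) Precisely 2 of the possible complete orderings are safe sequences.


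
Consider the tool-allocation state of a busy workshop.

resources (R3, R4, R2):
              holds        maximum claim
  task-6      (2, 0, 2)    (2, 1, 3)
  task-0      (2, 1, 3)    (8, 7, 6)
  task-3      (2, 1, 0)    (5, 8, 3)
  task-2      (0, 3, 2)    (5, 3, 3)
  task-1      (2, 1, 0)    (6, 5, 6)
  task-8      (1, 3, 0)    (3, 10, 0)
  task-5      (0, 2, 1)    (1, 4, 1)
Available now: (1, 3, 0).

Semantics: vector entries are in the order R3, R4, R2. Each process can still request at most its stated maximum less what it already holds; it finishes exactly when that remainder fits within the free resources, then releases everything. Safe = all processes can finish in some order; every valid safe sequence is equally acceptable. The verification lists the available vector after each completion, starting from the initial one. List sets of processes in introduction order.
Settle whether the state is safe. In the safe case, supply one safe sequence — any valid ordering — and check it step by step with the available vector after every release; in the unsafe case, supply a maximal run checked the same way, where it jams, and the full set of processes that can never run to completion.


The state is UNSAFE.
Key observation: after task-5, task-6 the pool peaks at (3, 5, 3), and each blocked process is short somewhere: task-0 on R3, R4; task-3 on R4; task-2 on R3; task-1 on R3, R2; task-8 on R4.
The run task-5, task-6 cannot be extended any further. Walking it through:
  pool = (1, 3, 0)
  task-5 needs (1, 2, 0) <= (1, 3, 0) -> finishes; pool += (0, 2, 1) = (1, 5, 1)
  task-6 needs (0, 1, 1) <= (1, 5, 1) -> finishes; pool += (2, 0, 2) = (3, 5, 3)
  task-0 cannot run: need (6, 6, 3) vs free (3, 5, 3) (insufficient R3 and R4)
  task-3 cannot run: need (3, 7, 3) vs free (3, 5, 3) (insufficient R4)
  task-2 cannot run: need (5, 0, 1) vs free (3, 5, 3) (insufficient R3)
  task-1 cannot run: need (4, 4, 6) vs free (3, 5, 3) (insufficient R3 and R2)
  task-8 cannot run: need (2, 7, 0) vs free (3, 5, 3) (insufficient R4)
Processes that can never finish: task-0, task-3, task-2, task-1 and task-8.


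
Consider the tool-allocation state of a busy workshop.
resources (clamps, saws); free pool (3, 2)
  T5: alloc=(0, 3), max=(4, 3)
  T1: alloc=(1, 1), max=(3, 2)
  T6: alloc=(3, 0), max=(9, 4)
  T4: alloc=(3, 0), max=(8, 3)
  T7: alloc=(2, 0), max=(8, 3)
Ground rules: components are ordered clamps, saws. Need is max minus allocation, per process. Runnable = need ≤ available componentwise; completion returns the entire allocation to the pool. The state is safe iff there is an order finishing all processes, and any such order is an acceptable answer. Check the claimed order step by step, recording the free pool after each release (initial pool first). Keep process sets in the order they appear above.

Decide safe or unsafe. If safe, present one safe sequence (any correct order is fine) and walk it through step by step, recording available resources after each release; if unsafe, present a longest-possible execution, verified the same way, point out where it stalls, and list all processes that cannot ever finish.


The state is UNSAFE.
Key observation: the wall is clamps: completing T1, T5 brings the pool only to (4, 6), and all the rest need more.
A maximal execution: T1, T5 — then nothing else fits. Walking it through:
  pool = (3, 2)
  run T1 (needs (2, 1), free (3, 2)); after release of (1, 1) the pool is (4, 3)
  run T5 (needs (4, 0), free (4, 3)); after release of (0, 3) the pool is (4, 6)
  blocked: T6 wants (6, 4), pool (4, 6) — not enough clamps
  blocked: T4 wants (5, 3), pool (4, 6) — not enough clamps
  blocked: T7 wants (6, 3), pool (4, 6) — not enough clamps
Processes that can never finish: T6, T4 and T7.


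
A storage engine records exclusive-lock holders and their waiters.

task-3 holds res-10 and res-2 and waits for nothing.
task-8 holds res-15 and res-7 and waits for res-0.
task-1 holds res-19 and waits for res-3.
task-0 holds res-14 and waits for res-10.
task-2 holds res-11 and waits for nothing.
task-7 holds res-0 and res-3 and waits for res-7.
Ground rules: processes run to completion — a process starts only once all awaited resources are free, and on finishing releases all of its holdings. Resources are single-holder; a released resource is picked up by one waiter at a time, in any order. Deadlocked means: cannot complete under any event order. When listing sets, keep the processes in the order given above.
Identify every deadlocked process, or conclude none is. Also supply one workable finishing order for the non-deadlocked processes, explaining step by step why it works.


The deadlocked set is task-8, task-1 and task-7.
Key observation: the waits loop around task-8 -> task-7 -> task-8 with no way out; task-1 waits into the deadlock from upstream.
One completion order for the rest: task-2, task-3, task-0.
Walking it through:
  run task-2 (it waits on nothing); releases res-11
  run task-3 (it waits on nothing); releases res-10 and res-2
  task-0 waits on res-10 — all released -> runs and releases res-14


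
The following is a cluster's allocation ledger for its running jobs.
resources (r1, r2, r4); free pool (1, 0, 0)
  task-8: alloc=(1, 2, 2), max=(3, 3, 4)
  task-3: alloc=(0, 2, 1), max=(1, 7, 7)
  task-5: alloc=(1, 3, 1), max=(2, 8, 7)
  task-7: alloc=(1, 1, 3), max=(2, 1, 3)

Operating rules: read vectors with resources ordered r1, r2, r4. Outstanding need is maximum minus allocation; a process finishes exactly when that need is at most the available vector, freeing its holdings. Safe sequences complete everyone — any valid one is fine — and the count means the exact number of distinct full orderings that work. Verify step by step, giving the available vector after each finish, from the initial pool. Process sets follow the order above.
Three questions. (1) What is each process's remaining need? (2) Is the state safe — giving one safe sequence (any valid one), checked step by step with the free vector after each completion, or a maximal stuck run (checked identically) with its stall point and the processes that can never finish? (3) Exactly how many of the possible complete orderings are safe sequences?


(1) Outstanding need per process (order r1, r2, r4):
  task-8: (2, 1, 2)
  task-3: (1, 5, 6)
  task-5: (1, 5, 6)
  task-7: (1, 0, 0)
(2) The state is UNSAFE.
Key observation: once task-7, task-8 finish, the pool peaks at (3, 3, 5) — and every remaining process still needs more r2 than that.
A maximal execution: task-7, task-8 — then nothing else fits. Check, step by step:
  pool = (1, 0, 0)
  task-7: need (1, 0, 0) fits (1, 0, 0); releases (1, 1, 3), pool now (2, 1, 3)
  task-8: need (2, 1, 2) fits (2, 1, 3); releases (1, 2, 2), pool now (3, 3, 5)
  task-3 cannot run: need (1, 5, 6) vs free (3, 3, 5) (insufficient r2 and r4)
  task-5 cannot run: need (1, 5, 6) vs free (3, 3, 5) (insufficient r2 and r4)
Never able to finish: task-3 and task-5.
(3) The exact count: 0 of the possible complete orderings are safe sequences.


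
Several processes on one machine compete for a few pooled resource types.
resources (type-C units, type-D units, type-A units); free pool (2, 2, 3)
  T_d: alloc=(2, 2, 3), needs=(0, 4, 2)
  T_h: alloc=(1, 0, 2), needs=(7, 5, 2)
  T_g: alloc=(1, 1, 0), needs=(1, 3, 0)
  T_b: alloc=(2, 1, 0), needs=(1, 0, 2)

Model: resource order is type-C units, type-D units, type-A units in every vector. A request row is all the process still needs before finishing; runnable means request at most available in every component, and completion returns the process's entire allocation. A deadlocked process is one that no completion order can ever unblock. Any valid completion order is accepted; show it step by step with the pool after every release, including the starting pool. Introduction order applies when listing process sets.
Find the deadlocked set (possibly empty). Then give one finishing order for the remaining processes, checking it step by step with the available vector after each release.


No process is deadlocked.
Key observation: there is always a runnable process — T_b first — so the state unwinds completely.
The rest can finish in the order T_b, T_g, T_d, T_h. Verifying each step:
  pool = (2, 2, 3)
  T_b: need (1, 0, 2) fits (2, 2, 3); releases (2, 1, 0), pool now (4, 3, 3)
  T_g: need (1, 3, 0) fits (4, 3, 3); releases (1, 1, 0), pool now (5, 4, 3)
  T_d: need (0, 4, 2) fits (5, 4, 3); releases (2, 2, 3), pool now (7, 6, 6)
  T_h: need (7, 5, 2) fits (7, 6, 6); releases (1, 0, 2), pool now (8, 6, 8)


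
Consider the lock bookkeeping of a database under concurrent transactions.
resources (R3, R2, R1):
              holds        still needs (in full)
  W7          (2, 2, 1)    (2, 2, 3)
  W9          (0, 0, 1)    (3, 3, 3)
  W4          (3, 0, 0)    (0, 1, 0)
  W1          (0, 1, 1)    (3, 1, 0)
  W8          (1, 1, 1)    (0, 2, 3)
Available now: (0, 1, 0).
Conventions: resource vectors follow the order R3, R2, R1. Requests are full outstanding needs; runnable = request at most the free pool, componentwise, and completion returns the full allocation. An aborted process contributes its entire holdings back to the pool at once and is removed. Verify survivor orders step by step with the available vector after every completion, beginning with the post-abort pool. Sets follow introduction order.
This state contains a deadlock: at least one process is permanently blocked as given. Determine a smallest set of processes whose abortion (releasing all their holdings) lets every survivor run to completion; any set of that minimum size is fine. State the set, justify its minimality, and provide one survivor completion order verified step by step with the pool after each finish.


Minimum abort set: W7 and W8.
Key observation: aborting W7 and W8 returns (3, 3, 2), and W9 — hopeless before — runs at step 3 with the returned capacity in the pool.
Why nothing smaller works — every single abort fails: W7 alone leaves W9 blocked (short on R1); W9 alone leaves W7 blocked (short on R1); W4 alone leaves W7 blocked (short on R1); W1 alone leaves W7 blocked (short on R1); W8 alone leaves W7 blocked (short on R1).
Survivors finish in the order: W1, W4, W9. Walking it through (pool after the aborts first):
  pool = (3, 4, 2)
  run W1 (needs (3, 1, 0), free (3, 4, 2)); after release of (0, 1, 1) the pool is (3, 5, 3)
  run W4 (needs (0, 1, 0), free (3, 5, 3)); after release of (3, 0, 0) the pool is (6, 5, 3)
  run W9 (needs (3, 3, 3), free (6, 5, 3)); after release of (0, 0, 1) the pool is (6, 5, 4)


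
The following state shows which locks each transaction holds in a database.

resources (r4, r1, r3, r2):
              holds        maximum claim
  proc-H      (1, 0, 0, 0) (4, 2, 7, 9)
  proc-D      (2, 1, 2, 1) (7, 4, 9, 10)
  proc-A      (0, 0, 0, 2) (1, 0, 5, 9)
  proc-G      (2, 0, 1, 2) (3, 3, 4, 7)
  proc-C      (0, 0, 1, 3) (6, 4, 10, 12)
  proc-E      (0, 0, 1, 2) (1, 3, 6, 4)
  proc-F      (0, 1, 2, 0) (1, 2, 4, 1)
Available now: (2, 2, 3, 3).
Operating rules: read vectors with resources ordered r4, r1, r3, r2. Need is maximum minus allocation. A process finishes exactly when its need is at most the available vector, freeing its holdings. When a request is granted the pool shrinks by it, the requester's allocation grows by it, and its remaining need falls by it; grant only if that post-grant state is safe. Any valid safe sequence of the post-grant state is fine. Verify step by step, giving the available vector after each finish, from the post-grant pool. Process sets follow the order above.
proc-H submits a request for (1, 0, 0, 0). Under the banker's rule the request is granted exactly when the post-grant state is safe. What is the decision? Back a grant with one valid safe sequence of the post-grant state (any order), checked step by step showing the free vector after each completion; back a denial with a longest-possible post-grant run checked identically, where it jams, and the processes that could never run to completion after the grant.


GRANT — the state after the grant stays safe, e.g. via proc-F, proc-E, proc-G, proc-A, proc-H, proc-D, proc-C.
Key observation: post-grant, (1, 2, 3, 3) remains, and an order beginning with proc-F completes everyone.
Check on the post-grant state, step by step:
  pool = (1, 2, 3, 3)
  run proc-F (needs (1, 1, 2, 1), free (1, 2, 3, 3)); after release of (0, 1, 2, 0) the pool is (1, 3, 5, 3)
  run proc-E (needs (1, 3, 5, 2), free (1, 3, 5, 3)); after release of (0, 0, 1, 2) the pool is (1, 3, 6, 5)
  run proc-G (needs (1, 3, 3, 5), free (1, 3, 6, 5)); after release of (2, 0, 1, 2) the pool is (3, 3, 7, 7)
  run proc-A (needs (1, 0, 5, 7), free (3, 3, 7, 7)); after release of (0, 0, 0, 2) the pool is (3, 3, 7, 9)
  run proc-H (needs (2, 2, 7, 9), free (3, 3, 7, 9)); after release of (2, 0, 0, 0) the pool is (5, 3, 7, 9)
  run proc-D (needs (5, 3, 7, 9), free (5, 3, 7, 9)); after release of (2, 1, 2, 1) the pool is (7, 4, 9, 10)
  run proc-C (needs (6, 4, 9, 9), free (7, 4, 9, 10)); after release of (0, 0, 1, 3) the pool is (7, 4, 10, 13)


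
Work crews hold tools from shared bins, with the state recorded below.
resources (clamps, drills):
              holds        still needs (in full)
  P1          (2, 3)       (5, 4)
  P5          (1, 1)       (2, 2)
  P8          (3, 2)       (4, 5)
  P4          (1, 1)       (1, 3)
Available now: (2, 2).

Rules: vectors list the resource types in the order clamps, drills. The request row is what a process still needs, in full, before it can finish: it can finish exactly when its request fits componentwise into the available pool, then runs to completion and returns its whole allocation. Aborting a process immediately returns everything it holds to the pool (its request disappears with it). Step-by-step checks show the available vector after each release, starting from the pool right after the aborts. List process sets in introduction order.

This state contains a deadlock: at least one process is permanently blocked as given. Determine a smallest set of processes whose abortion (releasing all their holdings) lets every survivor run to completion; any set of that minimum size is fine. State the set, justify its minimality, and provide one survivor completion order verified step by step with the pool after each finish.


Minimum abort set: P8.
Key observation: P1 was stuck for good until P8 gave back (3, 2); in the order shown it finishes at step 1.
Minimality: the empty abort set fails — the state is deadlocked as it stands.
One survivor order: P1, P5, P4. Verifying each step (post-abort pool first):
  pool = (5, 4)
  run P1 (needs (5, 4), free (5, 4)); after release of (2, 3) the pool is (7, 7)
  run P5 (needs (2, 2), free (7, 7)); after release of (1, 1) the pool is (8, 8)
  run P4 (needs (1, 3), free (8, 8)); after release of (1, 1) the pool is (9, 9)


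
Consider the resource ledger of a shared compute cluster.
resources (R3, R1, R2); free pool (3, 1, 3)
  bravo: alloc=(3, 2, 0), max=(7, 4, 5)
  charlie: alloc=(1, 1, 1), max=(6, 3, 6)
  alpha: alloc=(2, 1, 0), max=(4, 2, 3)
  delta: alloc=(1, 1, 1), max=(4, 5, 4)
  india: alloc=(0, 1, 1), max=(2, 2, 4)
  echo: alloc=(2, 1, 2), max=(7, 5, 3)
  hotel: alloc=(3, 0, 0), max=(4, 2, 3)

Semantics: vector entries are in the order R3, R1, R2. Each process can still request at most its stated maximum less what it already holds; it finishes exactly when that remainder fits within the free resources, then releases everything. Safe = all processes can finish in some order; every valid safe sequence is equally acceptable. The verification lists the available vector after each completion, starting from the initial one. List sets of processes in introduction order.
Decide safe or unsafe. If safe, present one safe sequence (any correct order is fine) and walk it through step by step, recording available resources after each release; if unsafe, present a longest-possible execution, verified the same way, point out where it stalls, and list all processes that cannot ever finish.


The state is UNSAFE.
Key observation: after india, hotel, alpha the pool peaks at (8, 3, 4), and each blocked process is short somewhere: bravo on R2; charlie on R2; delta on R1; echo on R1.
The run india, hotel, alpha cannot be extended any further. Walking it through:
  pool = (3, 1, 3)
  india: need (2, 1, 3) fits (3, 1, 3); releases (0, 1, 1), pool now (3, 2, 4)
  hotel: need (1, 2, 3) fits (3, 2, 4); releases (3, 0, 0), pool now (6, 2, 4)
  alpha: need (2, 1, 3) fits (6, 2, 4); releases (2, 1, 0), pool now (8, 3, 4)
  bravo still needs (4, 2, 5) but only (8, 3, 4) is free — short on R2
  charlie still needs (5, 2, 5) but only (8, 3, 4) is free — short on R2
  delta still needs (3, 4, 3) but only (8, 3, 4) is free — short on R1
  echo still needs (5, 4, 1) but only (8, 3, 4) is free — short on R1
Never able to finish: bravo, charlie, delta and echo.


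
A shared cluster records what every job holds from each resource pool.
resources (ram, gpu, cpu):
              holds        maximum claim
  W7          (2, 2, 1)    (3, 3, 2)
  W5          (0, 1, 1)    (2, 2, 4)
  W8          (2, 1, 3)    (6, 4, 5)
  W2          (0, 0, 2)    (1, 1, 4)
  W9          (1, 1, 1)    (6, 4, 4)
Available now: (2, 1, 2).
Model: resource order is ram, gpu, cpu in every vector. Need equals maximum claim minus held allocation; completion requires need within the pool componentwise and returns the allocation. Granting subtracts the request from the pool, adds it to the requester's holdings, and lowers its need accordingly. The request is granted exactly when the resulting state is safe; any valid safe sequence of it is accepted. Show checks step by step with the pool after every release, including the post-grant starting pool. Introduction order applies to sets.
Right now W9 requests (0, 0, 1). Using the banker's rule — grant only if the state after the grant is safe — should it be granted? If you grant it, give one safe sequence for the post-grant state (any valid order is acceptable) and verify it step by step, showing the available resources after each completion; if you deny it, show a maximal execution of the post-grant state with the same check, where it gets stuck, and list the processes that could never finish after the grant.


GRANT: granting preserves safety; a valid post-grant sequence is W7, W8, W9, W5, W2.
Key observation: the transfer keeps a workable pool ((2, 1, 1)); W7 starts the safe sequence.
Check on the post-grant state, step by step:
  pool = (2, 1, 1)
  W7 needs (1, 1, 1) <= (2, 1, 1) -> finishes; pool += (2, 2, 1) = (4, 3, 2)
  W8 needs (4, 3, 2) <= (4, 3, 2) -> finishes; pool += (2, 1, 3) = (6, 4, 5)
  W9 needs (5, 3, 2) <= (6, 4, 5) -> finishes; pool += (1, 1, 2) = (7, 5, 7)
  W5 needs (2, 1, 3) <= (7, 5, 7) -> finishes; pool += (0, 1, 1) = (7, 6, 8)
  W2 needs (1, 1, 2) <= (7, 6, 8) -> finishes; pool += (0, 0, 2) = (7, 6, 10)


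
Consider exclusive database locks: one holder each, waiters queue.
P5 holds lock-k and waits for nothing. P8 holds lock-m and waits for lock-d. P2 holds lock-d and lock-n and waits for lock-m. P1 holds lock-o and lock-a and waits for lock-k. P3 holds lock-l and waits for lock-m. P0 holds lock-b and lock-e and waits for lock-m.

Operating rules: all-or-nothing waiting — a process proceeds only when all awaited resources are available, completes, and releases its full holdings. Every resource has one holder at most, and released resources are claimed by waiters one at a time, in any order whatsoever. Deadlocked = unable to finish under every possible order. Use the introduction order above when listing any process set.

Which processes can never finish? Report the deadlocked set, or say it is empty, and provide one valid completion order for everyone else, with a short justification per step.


Deadlocked: P8, P2, P3 and P0.
Key observation: P8 -> P2 -> P8 is a circular wait — nothing in it can go first; P3 and P0 wait into the deadlock from upstream.
One completion order for the rest: P5, P1.
Verifying each step:
  P5: no waits; runs immediately, freeing lock-k
  run P1 (all its waits — lock-k — are resolved); releases lock-o and lock-a


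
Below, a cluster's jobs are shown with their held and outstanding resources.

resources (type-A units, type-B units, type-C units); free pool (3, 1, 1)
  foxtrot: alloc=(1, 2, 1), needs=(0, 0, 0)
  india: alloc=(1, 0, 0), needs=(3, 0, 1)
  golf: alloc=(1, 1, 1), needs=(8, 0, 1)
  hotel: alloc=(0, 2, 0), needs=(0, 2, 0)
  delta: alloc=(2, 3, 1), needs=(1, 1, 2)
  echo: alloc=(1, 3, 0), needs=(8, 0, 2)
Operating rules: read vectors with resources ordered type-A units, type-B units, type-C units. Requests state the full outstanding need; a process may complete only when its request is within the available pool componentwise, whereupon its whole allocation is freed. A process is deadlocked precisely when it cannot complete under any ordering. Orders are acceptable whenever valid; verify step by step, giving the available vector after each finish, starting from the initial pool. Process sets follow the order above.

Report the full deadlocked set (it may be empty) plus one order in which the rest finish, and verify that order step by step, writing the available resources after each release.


Deadlocked set: golf and echo.
Key observation: type-A units is the bottleneck — with foxtrot, hotel, india, delta done the pool holds (7, 8, 3), short of every remaining need.
The rest can finish in the order foxtrot, hotel, india, delta. Check, step by step:
  pool = (3, 1, 1)
  run foxtrot (needs (0, 0, 0), free (3, 1, 1)); after release of (1, 2, 1) the pool is (4, 3, 2)
  run hotel (needs (0, 2, 0), free (4, 3, 2)); after release of (0, 2, 0) the pool is (4, 5, 2)
  run india (needs (3, 0, 1), free (4, 5, 2)); after release of (1, 0, 0) the pool is (5, 5, 2)
  run delta (needs (1, 1, 2), free (5, 5, 2)); after release of (2, 3, 1) the pool is (7, 8, 3)
The blocked processes can never fit:
  blocked: golf wants (8, 0, 1), pool (7, 8, 3) — not enough type-A units
  blocked: echo wants (8, 0, 2), pool (7, 8, 3) — not enough type-A units


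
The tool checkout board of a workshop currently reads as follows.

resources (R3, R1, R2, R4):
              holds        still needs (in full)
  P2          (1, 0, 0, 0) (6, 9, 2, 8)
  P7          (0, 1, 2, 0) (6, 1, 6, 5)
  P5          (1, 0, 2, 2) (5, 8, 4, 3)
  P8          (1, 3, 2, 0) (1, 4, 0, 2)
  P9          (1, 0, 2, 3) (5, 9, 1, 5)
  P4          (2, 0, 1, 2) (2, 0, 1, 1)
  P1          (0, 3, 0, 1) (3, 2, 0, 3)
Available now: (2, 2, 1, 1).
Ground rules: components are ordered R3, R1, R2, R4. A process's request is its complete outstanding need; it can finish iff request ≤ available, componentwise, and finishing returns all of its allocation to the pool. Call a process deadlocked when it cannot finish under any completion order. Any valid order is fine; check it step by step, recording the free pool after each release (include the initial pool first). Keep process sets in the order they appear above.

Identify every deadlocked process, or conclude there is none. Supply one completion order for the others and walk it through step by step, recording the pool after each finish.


No process is deadlocked.
Key observation: P4 can run right away; the returned allocation unlocks the remaining processes in turn.
A valid finishing order for the others: P4, P1, P8, P5, P7, P9, P2. Verifying each step:
  pool = (2, 2, 1, 1)
  P4: need (2, 0, 1, 1) fits (2, 2, 1, 1); releases (2, 0, 1, 2), pool now (4, 2, 2, 3)
  P1: need (3, 2, 0, 3) fits (4, 2, 2, 3); releases (0, 3, 0, 1), pool now (4, 5, 2, 4)
  P8: need (1, 4, 0, 2) fits (4, 5, 2, 4); releases (1, 3, 2, 0), pool now (5, 8, 4, 4)
  P5: need (5, 8, 4, 3) fits (5, 8, 4, 4); releases (1, 0, 2, 2), pool now (6, 8, 6, 6)
  P7: need (6, 1, 6, 5) fits (6, 8, 6, 6); releases (0, 1, 2, 0), pool now (6, 9, 8, 6)
  P9: need (5, 9, 1, 5) fits (6, 9, 8, 6); releases (1, 0, 2, 3), pool now (7, 9, 10, 9)
  P2: need (6, 9, 2, 8) fits (7, 9, 10, 9); releases (1, 0, 0, 0), pool now (8, 9, 10, 9)


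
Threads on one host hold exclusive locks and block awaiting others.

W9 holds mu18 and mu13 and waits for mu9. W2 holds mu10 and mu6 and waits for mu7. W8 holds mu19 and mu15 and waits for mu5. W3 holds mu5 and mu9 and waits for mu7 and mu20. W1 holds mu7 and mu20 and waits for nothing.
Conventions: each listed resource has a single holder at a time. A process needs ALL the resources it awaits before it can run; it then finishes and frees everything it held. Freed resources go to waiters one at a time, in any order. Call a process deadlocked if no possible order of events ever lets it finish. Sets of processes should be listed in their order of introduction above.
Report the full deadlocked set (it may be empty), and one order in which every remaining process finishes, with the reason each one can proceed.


Nothing here is deadlocked.
Key observation: there is no circular wait here — follow any chain and it reaches a process that is free to run now.
A valid finishing order for the others: W1, W3, W8, W2, W9.
Check, step by step:
  W1 waits on nothing -> runs at once and releases mu7 and mu20
  run W3 (all its waits — mu7 and mu20 — are resolved); releases mu5 and mu9
  run W8 (all its waits — mu5 — are resolved); releases mu19 and mu15
  run W2 (all its waits — mu7 — are resolved); releases mu10 and mu6
  run W9 (all its waits — mu9 — are resolved); releases mu18 and mu13


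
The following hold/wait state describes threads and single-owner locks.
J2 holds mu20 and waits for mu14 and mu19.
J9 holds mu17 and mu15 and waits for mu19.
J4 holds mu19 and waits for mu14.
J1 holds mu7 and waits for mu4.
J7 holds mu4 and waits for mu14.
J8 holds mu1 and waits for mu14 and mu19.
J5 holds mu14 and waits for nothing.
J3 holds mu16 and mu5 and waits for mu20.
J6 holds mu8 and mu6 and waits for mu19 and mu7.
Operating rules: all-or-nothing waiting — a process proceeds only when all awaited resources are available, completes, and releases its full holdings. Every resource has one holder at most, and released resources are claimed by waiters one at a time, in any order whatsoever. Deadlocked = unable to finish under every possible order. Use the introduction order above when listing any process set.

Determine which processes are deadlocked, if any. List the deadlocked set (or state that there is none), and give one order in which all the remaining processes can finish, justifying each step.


No process is deadlocked.
Key observation: the wait relation is loop-free; peeling off processes with no waits unwinds the whole state.
One completion order for the rest: J5, J7, J4, J2, J1, J3, J9, J8, J6.
Verifying each step:
  run J5 (it waits on nothing); releases mu14
  run J7 (all its waits — mu14 — are resolved); releases mu4
  run J4 (all its waits — mu14 — are resolved); releases mu19
  run J2 (all its waits — mu14 and mu19 — are resolved); releases mu20
  run J1 (all its waits — mu4 — are resolved); releases mu7
  run J3 (all its waits — mu20 — are resolved); releases mu16 and mu5
  run J9 (all its waits — mu19 — are resolved); releases mu17 and mu15
  run J8 (all its waits — mu14 and mu19 — are resolved); releases mu1
  run J6 (all its waits — mu19 and mu7 — are resolved); releases mu8 and mu6
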